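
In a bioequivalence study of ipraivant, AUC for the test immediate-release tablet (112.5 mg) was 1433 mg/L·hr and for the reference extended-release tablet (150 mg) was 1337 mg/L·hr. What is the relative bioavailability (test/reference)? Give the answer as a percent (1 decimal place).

F_rel = 142.9%

F_rel = (AUC_test/D_test) / (AUC_ref/D_ref)
      = (1433/112.5) / (1337/150)
      = 12.7378 / 8.91333 = 1.4291 = 142.91%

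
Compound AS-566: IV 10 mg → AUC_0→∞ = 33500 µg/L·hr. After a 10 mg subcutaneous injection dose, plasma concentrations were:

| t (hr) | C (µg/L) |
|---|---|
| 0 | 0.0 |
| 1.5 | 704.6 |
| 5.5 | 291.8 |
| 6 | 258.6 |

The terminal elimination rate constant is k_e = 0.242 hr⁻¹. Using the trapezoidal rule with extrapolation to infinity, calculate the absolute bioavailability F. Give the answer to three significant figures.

Trapezoidal AUC_0→6 (subcutaneous injection):
  [0→1.5]: (0.0+704.6)/2 × 1.5 = 528.45
  [1.5→5.5]: (704.6+291.8)/2 × 4 = 1992.8
  [5.5→6]: (291.8+258.6)/2 × 0.5 = 137.6
  Sum = 2658.85 µg/L·hr
Tail: C_last/k_e = 258.6/0.242 = 1068.595
AUC_0→∞ (subcutaneous injection) = 2658.85 + 1068.595 = 3727.445 µg/L·hr
F = (AUC_ev/D_ev)/(AUC_iv/D_iv) = (3727.445/10)/(33500/10) = 372.7445/3350 = 0.1113

F = 0.111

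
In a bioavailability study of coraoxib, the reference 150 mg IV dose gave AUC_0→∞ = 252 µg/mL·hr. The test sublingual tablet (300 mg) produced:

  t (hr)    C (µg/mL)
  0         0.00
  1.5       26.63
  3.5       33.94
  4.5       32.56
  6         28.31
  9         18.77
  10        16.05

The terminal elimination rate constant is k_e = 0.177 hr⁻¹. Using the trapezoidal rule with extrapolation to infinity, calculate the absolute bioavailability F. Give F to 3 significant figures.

F = 0.671

Trapezoidal AUC_0→10 (sublingual tablet):
  [0→1.5]: (0.00+26.63)/2 × 1.5 = 19.9725
  [1.5→3.5]: (26.63+33.94)/2 × 2 = 60.57
  [3.5→4.5]: (33.94+32.56)/2 × 1 = 33.25
  [4.5→6]: (32.56+28.31)/2 × 1.5 = 45.6525
  [6→9]: (28.31+18.77)/2 × 3 = 70.62
  [9→10]: (18.77+16.05)/2 × 1 = 17.41
  Sum = 247.475 µg/mL·hr
Tail: C_last/k_e = 16.05/0.177 = 90.678
AUC_0→∞ (sublingual tablet) = 247.475 + 90.678 = 338.153 µg/mL·hr
F = (AUC_ev/D_ev)/(AUC_iv/D_iv) = (338.153/300)/(252/150) = 1.12718/1.68 = 0.6709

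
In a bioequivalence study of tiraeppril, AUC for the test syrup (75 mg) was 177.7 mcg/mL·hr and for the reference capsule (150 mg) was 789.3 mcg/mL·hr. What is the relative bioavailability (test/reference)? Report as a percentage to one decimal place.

F_rel = (AUC_test/D_test) / (AUC_ref/D_ref)
      = (177.7/75) / (789.3/150)
      = 2.36933 / 5.262 = 0.4503 = 45.03%

F_rel = 45.0%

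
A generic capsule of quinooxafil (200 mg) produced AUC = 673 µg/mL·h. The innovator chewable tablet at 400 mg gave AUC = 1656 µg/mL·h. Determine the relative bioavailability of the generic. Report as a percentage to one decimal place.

F_rel = (AUC_test/D_test) / (AUC_ref/D_ref)
      = (673/200) / (1656/400)
      = 3.365 / 4.14 = 0.8128 = 81.28%

F_rel = 81.3%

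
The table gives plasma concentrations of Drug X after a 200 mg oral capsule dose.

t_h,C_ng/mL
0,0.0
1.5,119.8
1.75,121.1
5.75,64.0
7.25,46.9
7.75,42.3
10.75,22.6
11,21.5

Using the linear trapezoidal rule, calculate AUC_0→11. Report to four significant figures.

AUC = 698.5 ng/mL·h

Trapezoidal AUC_0→11:
  [0→1.5]: (0.0+119.8)/2 × 1.5 = 89.85
  [1.5→1.75]: (119.8+121.1)/2 × 0.25 = 30.1125
  [1.75→5.75]: (121.1+64.0)/2 × 4 = 370.2
  [5.75→7.25]: (64.0+46.9)/2 × 1.5 = 83.175
  [7.25→7.75]: (46.9+42.3)/2 × 0.5 = 22.3
  [7.75→10.75]: (42.3+22.6)/2 × 3 = 97.35
  [10.75→11]: (22.6+21.5)/2 × 0.25 = 5.5125
  Sum = 698.5 ng/mL·h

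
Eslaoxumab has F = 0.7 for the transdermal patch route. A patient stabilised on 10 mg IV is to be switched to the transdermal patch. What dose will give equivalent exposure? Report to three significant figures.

D_transdermal = 14.3 mg

For equal systemic exposure: F × D_ev = D_iv
D_ev = D_iv / F = 10 / 0.7 = 14.2857 mg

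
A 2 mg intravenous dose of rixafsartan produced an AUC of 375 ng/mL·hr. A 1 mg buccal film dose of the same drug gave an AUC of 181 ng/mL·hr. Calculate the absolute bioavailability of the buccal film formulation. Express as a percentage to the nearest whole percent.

F = 97%

F = (AUC_ev / D_ev) / (AUC_iv / D_iv)
  = (181/1) / (375/2)
  = 181 / 187.5 = 0.9653
  = 96.53%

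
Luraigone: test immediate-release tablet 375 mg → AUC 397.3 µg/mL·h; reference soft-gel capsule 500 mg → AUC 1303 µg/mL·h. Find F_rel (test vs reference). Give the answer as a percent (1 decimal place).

F_rel = (AUC_test/D_test) / (AUC_ref/D_ref)
      = (397.3/375) / (1303/500)
      = 1.05947 / 2.606 = 0.4066 = 40.66%

F_rel = 40.7%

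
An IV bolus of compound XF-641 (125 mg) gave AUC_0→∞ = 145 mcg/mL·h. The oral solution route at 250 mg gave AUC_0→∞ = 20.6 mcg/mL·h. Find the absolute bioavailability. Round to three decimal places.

F = (AUC_ev / D_ev) / (AUC_iv / D_iv)
  = (20.6/250) / (145/125)
  = 0.0824 / 1.16 = 0.0710

F = 0.071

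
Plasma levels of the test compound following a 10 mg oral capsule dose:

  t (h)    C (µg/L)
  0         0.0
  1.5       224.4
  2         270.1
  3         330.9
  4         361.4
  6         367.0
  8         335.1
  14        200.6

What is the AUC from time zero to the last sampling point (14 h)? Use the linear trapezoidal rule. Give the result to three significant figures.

Trapezoidal AUC_0→14:
  [0→1.5]: (0.0+224.4)/2 × 1.5 = 168.3
  [1.5→2]: (224.4+270.1)/2 × 0.5 = 123.625
  [2→3]: (270.1+330.9)/2 × 1 = 300.5
  [3→4]: (330.9+361.4)/2 × 1 = 346.15
  [4→6]: (361.4+367.0)/2 × 2 = 728.4
  [6→8]: (367.0+335.1)/2 × 2 = 702.1
  [8→14]: (335.1+200.6)/2 × 6 = 1607.1
  Sum = 3976.175 µg/L·h

AUC = 3980 µg/L·h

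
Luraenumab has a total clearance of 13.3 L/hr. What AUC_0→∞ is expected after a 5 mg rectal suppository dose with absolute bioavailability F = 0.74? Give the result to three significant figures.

AUC = 0.278 mg/L·hr

AUC_0→∞ = F × Dose / CL
        = 0.74 × 5 / 13.3 = 0.278195 mg/L·hr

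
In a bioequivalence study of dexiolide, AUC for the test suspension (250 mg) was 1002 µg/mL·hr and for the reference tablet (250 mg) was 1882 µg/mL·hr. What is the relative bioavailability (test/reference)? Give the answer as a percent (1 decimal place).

F_rel = (AUC_test/D_test) / (AUC_ref/D_ref)
      = (1002/250) / (1882/250)
      = 4.008 / 7.528 = 0.5324 = 53.24%

F_rel = 53.2%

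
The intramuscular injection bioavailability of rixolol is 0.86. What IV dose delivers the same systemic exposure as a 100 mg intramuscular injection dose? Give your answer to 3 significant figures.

Systemic exposure from an extravascular dose = F × D_ev, so the equivalent IV dose is F × D_ev.
D_iv = F × D_ev = 0.86 × 100 = 86 mg

D_iv = 86.0 mg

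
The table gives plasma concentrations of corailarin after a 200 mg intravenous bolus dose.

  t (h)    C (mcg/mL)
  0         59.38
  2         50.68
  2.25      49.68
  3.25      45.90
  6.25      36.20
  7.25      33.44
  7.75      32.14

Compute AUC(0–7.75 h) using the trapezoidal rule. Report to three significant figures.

Trapezoidal AUC_0→7.75:
  [0→2]: (59.38+50.68)/2 × 2 = 110.06
  [2→2.25]: (50.68+49.68)/2 × 0.25 = 12.545
  [2.25→3.25]: (49.68+45.90)/2 × 1 = 47.79
  [3.25→6.25]: (45.90+36.20)/2 × 3 = 123.15
  [6.25→7.25]: (36.20+33.44)/2 × 1 = 34.82
  [7.25→7.75]: (33.44+32.14)/2 × 0.5 = 16.395
  Sum = 344.76 mcg/mL·h

AUC = 345 mcg/mL·h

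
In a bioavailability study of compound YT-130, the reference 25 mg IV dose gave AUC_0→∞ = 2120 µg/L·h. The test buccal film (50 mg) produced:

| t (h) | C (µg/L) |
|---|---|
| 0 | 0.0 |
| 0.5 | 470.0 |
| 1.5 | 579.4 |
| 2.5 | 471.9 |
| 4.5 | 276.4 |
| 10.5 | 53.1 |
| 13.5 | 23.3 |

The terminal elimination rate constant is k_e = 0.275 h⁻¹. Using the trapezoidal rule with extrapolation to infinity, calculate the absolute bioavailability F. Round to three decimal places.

F = 0.732

Trapezoidal AUC_0→13.5 (buccal film):
  [0→0.5]: (0.0+470.0)/2 × 0.5 = 117.5
  [0.5→1.5]: (470.0+579.4)/2 × 1 = 524.7
  [1.5→2.5]: (579.4+471.9)/2 × 1 = 525.65
  [2.5→4.5]: (471.9+276.4)/2 × 2 = 748.3
  [4.5→10.5]: (276.4+53.1)/2 × 6 = 988.5
  [10.5→13.5]: (53.1+23.3)/2 × 3 = 114.6
  Sum = 3019.25 µg/L·h
Tail: C_last/k_e = 23.3/0.275 = 84.727
AUC_0→∞ (buccal film) = 3019.25 + 84.727 = 3103.977 µg/L·h
F = (AUC_ev/D_ev)/(AUC_iv/D_iv) = (3103.977/50)/(2120/25) = 62.07954/84.8 = 0.7321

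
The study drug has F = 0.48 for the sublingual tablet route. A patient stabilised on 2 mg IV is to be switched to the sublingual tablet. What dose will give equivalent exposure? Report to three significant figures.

For equal systemic exposure: F × D_ev = D_iv
D_ev = D_iv / F = 2 / 0.48 = 4.16667 mg

D_sublingual = 4.17 mg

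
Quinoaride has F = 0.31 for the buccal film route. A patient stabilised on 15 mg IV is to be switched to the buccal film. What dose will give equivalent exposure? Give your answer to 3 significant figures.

For equal systemic exposure: F × D_ev = D_iv
D_ev = D_iv / F = 15 / 0.31 = 48.3871 mg

D_buccal = 48.4 mg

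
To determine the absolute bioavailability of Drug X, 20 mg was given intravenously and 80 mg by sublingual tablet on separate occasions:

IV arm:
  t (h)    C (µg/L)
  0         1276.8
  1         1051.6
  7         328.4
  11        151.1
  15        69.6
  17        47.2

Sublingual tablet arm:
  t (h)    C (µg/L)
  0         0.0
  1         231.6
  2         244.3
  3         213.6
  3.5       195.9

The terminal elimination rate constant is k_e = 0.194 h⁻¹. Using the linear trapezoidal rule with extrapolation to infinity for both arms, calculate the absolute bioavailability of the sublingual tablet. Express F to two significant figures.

F = 0.060

Trapezoidal AUC_0→17 (IV):
  [0→1]: (1276.8+1051.6)/2 × 1 = 1164.2
  [1→7]: (1051.6+328.4)/2 × 6 = 4140.0
  [7→11]: (328.4+151.1)/2 × 4 = 959.0
  [11→15]: (151.1+69.6)/2 × 4 = 441.4
  [15→17]: (69.6+47.2)/2 × 2 = 116.8
  Sum = 6821.4 µg/L·h
IV tail: 47.2/0.194 = 243.299; AUC_iv,0→∞ = 6821.4 + 243.299 = 7064.699 µg/L·h
Trapezoidal AUC_0→3.5 (sublingual tablet):
  [0→1]: (0.0+231.6)/2 × 1 = 115.8
  [1→2]: (231.6+244.3)/2 × 1 = 237.95
  [2→3]: (244.3+213.6)/2 × 1 = 228.95
  [3→3.5]: (213.6+195.9)/2 × 0.5 = 102.375
  Sum = 685.075 µg/L·h
sublingual tablet tail: 195.9/0.194 = 1009.794; AUC_ev,0→∞ = 685.075 + 1009.794 = 1694.869 µg/L·h
F = (AUC_ev/D_ev)/(AUC_iv/D_iv) = (1694.869/80)/(7064.699/20) = 21.1859/353.23495 = 0.0600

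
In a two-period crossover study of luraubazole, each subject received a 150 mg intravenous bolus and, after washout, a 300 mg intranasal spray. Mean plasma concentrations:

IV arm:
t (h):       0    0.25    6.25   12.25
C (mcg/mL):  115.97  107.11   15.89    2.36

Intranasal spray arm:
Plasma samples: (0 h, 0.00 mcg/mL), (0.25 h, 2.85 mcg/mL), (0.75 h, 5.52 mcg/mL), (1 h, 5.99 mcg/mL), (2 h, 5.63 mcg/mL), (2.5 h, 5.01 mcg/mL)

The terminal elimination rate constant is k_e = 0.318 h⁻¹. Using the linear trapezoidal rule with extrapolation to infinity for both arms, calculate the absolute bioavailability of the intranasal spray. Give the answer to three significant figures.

Trapezoidal AUC_0→12.25 (IV):
  [0→0.25]: (115.97+107.11)/2 × 0.25 = 27.885
  [0.25→6.25]: (107.11+15.89)/2 × 6 = 369.0
  [6.25→12.25]: (15.89+2.36)/2 × 6 = 54.75
  Sum = 451.635 mcg/mL·h
IV tail: 2.36/0.318 = 7.421; AUC_iv,0→∞ = 451.635 + 7.421 = 459.056 mcg/mL·h
Trapezoidal AUC_0→2.5 (intranasal spray):
  [0→0.25]: (0.00+2.85)/2 × 0.25 = 0.35625
  [0.25→0.75]: (2.85+5.52)/2 × 0.5 = 2.0925
  [0.75→1]: (5.52+5.99)/2 × 0.25 = 1.43875
  [1→2]: (5.99+5.63)/2 × 1 = 5.81
  [2→2.5]: (5.63+5.01)/2 × 0.5 = 2.66
  Sum = 12.3575 mcg/mL·h
intranasal spray tail: 5.01/0.318 = 15.755; AUC_ev,0→∞ = 12.3575 + 15.755 = 28.1125 mcg/mL·h
F = (AUC_ev/D_ev)/(AUC_iv/D_iv) = (28.1125/300)/(459.056/150) = 0.0937083/3.06037 = 0.0306

F = 0.0306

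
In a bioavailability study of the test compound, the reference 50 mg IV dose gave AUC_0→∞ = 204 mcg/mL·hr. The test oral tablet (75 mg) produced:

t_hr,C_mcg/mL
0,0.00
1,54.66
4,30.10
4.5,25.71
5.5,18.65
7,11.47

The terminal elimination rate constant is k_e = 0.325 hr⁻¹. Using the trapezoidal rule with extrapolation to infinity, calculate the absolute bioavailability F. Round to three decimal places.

F = 0.812

Trapezoidal AUC_0→7 (oral tablet):
  [0→1]: (0.00+54.66)/2 × 1 = 27.33
  [1→4]: (54.66+30.10)/2 × 3 = 127.14
  [4→4.5]: (30.10+25.71)/2 × 0.5 = 13.9525
  [4.5→5.5]: (25.71+18.65)/2 × 1 = 22.18
  [5.5→7]: (18.65+11.47)/2 × 1.5 = 22.59
  Sum = 213.1925 mcg/mL·hr
Tail: C_last/k_e = 11.47/0.325 = 35.292
AUC_0→∞ (oral tablet) = 213.1925 + 35.292 = 248.4845 mcg/mL·hr
F = (AUC_ev/D_ev)/(AUC_iv/D_iv) = (248.4845/75)/(204/50) = 3.31313/4.08 = 0.8120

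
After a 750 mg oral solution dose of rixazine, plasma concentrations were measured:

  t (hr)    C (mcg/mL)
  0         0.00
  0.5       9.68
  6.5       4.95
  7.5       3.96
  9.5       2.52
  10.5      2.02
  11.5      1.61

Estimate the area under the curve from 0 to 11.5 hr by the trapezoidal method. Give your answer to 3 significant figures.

Trapezoidal AUC_0→11.5:
  [0→0.5]: (0.00+9.68)/2 × 0.5 = 2.42
  [0.5→6.5]: (9.68+4.95)/2 × 6 = 43.89
  [6.5→7.5]: (4.95+3.96)/2 × 1 = 4.455
  [7.5→9.5]: (3.96+2.52)/2 × 2 = 6.48
  [9.5→10.5]: (2.52+2.02)/2 × 1 = 2.27
  [10.5→11.5]: (2.02+1.61)/2 × 1 = 1.815
  Sum = 61.33 mcg/mL·hr

AUC = 61.3 mcg/mL·hr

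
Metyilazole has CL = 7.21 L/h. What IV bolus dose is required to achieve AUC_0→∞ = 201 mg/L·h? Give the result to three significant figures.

Dose = 1450 mg

Dose_iv = CL × AUC_0→∞
     = 7.21 × 201 = 1449.21 mg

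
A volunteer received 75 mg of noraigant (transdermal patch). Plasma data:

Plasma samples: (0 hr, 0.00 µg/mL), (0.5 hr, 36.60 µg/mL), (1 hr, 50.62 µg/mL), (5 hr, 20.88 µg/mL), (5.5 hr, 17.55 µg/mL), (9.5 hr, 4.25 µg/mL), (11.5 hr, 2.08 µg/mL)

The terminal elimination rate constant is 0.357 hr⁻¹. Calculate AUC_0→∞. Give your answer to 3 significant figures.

Trapezoidal AUC_0→11.5:
  [0→0.5]: (0.00+36.60)/2 × 0.5 = 9.15
  [0.5→1]: (36.60+50.62)/2 × 0.5 = 21.805
  [1→5]: (50.62+20.88)/2 × 4 = 143.0
  [5→5.5]: (20.88+17.55)/2 × 0.5 = 9.6075
  [5.5→9.5]: (17.55+4.25)/2 × 4 = 43.6
  [9.5→11.5]: (4.25+2.08)/2 × 2 = 6.33
  Sum = 233.4925 µg/mL·hr
Extrapolated tail: C_last / k_e = 2.08 / 0.357 = 5.826
AUC_0→∞ = 233.4925 + 5.826 = 239.3185 µg/mL·hr

AUC = 239 µg/mL·hr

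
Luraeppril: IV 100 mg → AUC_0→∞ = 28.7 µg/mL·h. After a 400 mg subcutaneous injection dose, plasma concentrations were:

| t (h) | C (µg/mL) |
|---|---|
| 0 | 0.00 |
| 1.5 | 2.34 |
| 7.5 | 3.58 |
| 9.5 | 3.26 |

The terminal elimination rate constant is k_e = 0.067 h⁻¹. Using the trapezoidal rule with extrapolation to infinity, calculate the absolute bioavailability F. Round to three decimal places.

F = 0.653

Trapezoidal AUC_0→9.5 (subcutaneous injection):
  [0→1.5]: (0.00+2.34)/2 × 1.5 = 1.755
  [1.5→7.5]: (2.34+3.58)/2 × 6 = 17.76
  [7.5→9.5]: (3.58+3.26)/2 × 2 = 6.84
  Sum = 26.355 µg/mL·h
Tail: C_last/k_e = 3.26/0.067 = 48.657
AUC_0→∞ (subcutaneous injection) = 26.355 + 48.657 = 75.012 µg/mL·h
F = (AUC_ev/D_ev)/(AUC_iv/D_iv) = (75.012/400)/(28.7/100) = 0.18753/0.287 = 0.6534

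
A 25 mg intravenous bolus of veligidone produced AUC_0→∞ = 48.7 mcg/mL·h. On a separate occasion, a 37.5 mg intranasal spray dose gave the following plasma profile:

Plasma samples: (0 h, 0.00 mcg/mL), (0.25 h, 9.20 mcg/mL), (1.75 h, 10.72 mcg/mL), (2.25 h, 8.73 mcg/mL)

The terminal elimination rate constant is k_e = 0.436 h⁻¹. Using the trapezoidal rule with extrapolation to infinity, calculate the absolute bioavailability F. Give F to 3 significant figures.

Trapezoidal AUC_0→2.25 (intranasal spray):
  [0→0.25]: (0.00+9.20)/2 × 0.25 = 1.15
  [0.25→1.75]: (9.20+10.72)/2 × 1.5 = 14.94
  [1.75→2.25]: (10.72+8.73)/2 × 0.5 = 4.8625
  Sum = 20.9525 mcg/mL·h
Tail: C_last/k_e = 8.73/0.436 = 20.023
AUC_0→∞ (intranasal spray) = 20.9525 + 20.023 = 40.9755 mcg/mL·h
F = (AUC_ev/D_ev)/(AUC_iv/D_iv) = (40.9755/37.5)/(48.7/25) = 1.09268/1.948 = 0.5609

F = 0.561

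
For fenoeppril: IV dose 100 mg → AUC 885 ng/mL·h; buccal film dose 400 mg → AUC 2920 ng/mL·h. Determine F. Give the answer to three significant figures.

F = 0.825

F = (AUC_ev / D_ev) / (AUC_iv / D_iv)
  = (2920/400) / (885/100)
  = 7.3 / 8.85 = 0.8249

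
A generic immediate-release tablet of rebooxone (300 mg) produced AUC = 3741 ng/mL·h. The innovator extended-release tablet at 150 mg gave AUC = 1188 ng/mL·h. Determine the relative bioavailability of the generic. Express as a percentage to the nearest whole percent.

F_rel = 157%

F_rel = (AUC_test/D_test) / (AUC_ref/D_ref)
      = (3741/300) / (1188/150)
      = 12.47 / 7.92 = 1.5745 = 157.45%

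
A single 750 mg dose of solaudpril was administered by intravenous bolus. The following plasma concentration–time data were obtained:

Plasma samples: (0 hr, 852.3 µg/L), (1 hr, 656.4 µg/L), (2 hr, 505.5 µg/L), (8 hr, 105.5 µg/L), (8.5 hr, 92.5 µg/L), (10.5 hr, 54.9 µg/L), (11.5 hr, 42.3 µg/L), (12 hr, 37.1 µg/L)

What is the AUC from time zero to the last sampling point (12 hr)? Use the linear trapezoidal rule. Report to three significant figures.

AUC = 3430 µg/L·hr

Trapezoidal AUC_0→12:
  [0→1]: (852.3+656.4)/2 × 1 = 754.35
  [1→2]: (656.4+505.5)/2 × 1 = 580.95
  [2→8]: (505.5+105.5)/2 × 6 = 1833.0
  [8→8.5]: (105.5+92.5)/2 × 0.5 = 49.5
  [8.5→10.5]: (92.5+54.9)/2 × 2 = 147.4
  [10.5→11.5]: (54.9+42.3)/2 × 1 = 48.6
  [11.5→12]: (42.3+37.1)/2 × 0.5 = 19.85
  Sum = 3433.65 µg/L·hr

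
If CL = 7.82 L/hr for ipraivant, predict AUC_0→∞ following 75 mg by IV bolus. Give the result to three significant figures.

AUC = 9.59 mg/L·hr

AUC_0→∞ = Dose_iv / CL
        = 75 / 7.82 = 9.59079 mg/L·hr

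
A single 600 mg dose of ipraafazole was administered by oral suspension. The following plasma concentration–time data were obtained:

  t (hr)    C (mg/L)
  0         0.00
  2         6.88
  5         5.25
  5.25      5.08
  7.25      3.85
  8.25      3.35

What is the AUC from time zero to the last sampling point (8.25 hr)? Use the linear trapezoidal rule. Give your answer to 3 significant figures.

AUC = 38.9 mg/L·hr

Trapezoidal AUC_0→8.25:
  [0→2]: (0.00+6.88)/2 × 2 = 6.88
  [2→5]: (6.88+5.25)/2 × 3 = 18.195
  [5→5.25]: (5.25+5.08)/2 × 0.25 = 1.29125
  [5.25→7.25]: (5.08+3.85)/2 × 2 = 8.93
  [7.25→8.25]: (3.85+3.35)/2 × 1 = 3.6
  Sum = 38.89625 mg/L·hr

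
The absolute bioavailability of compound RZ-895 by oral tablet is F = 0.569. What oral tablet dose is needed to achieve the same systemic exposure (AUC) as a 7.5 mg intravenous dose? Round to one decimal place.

D_oral = 13.2 mg

For equal systemic exposure: F × D_ev = D_iv
D_ev = D_iv / F = 7.5 / 0.569 = 13.181 mg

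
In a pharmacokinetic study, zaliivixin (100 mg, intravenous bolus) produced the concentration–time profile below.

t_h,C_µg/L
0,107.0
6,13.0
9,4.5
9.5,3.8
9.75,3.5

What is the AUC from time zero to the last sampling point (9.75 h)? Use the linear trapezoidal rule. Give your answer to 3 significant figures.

AUC = 389 µg/L·h

Trapezoidal AUC_0→9.75:
  [0→6]: (107.0+13.0)/2 × 6 = 360.0
  [6→9]: (13.0+4.5)/2 × 3 = 26.25
  [9→9.5]: (4.5+3.8)/2 × 0.5 = 2.075
  [9.5→9.75]: (3.8+3.5)/2 × 0.25 = 0.9125
  Sum = 389.2375 µg/L·h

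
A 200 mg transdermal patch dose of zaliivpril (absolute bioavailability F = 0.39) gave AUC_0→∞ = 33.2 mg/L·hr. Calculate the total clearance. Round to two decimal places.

CL = 2.35 L/hr

CL = F × Dose / AUC_0→∞
   = 0.39 × 200 / 33.2 = 2.3494 L/hr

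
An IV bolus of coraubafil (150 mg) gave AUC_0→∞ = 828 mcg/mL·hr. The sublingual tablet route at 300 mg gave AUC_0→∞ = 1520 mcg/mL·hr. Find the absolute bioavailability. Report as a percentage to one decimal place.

F = 91.8%

F = (AUC_ev / D_ev) / (AUC_iv / D_iv)
  = (1520/300) / (828/150)
  = 5.06667 / 5.52 = 0.9179
  = 91.79%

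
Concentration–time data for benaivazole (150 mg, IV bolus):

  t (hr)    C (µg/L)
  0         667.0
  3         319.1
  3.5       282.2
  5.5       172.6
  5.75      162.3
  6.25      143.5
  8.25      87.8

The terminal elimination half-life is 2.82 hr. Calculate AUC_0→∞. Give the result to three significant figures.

Trapezoidal AUC_0→8.25:
  [0→3]: (667.0+319.1)/2 × 3 = 1479.15
  [3→3.5]: (319.1+282.2)/2 × 0.5 = 150.325
  [3.5→5.5]: (282.2+172.6)/2 × 2 = 454.8
  [5.5→5.75]: (172.6+162.3)/2 × 0.25 = 41.8625
  [5.75→6.25]: (162.3+143.5)/2 × 0.5 = 76.45
  [6.25→8.25]: (143.5+87.8)/2 × 2 = 231.3
  Sum = 2433.8875 µg/L·hr
k_e = ln2 / t½ = 0.693147 / 2.82 = 0.2458 hr^-1
Extrapolated tail: C_last / k_e = 87.8 / 0.2458 = 357.201
AUC_0→∞ = 2433.8875 + 357.201 = 2791.0885 µg/L·hr

AUC = 2790 µg/L·hr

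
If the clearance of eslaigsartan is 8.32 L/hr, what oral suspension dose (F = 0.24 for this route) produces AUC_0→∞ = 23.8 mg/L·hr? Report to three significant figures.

Dose = CL × AUC_0→∞ / F
     = 8.32 × 23.8 / 0.24 = 825.067 mg

Dose = 825 mg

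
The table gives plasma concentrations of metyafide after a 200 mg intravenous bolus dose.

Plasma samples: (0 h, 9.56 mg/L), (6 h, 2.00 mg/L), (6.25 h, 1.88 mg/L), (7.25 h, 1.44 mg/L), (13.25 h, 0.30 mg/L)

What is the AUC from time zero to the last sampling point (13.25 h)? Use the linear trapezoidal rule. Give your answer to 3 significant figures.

Trapezoidal AUC_0→13.25:
  [0→6]: (9.56+2.00)/2 × 6 = 34.68
  [6→6.25]: (2.00+1.88)/2 × 0.25 = 0.485
  [6.25→7.25]: (1.88+1.44)/2 × 1 = 1.66
  [7.25→13.25]: (1.44+0.30)/2 × 6 = 5.22
  Sum = 42.045 mg/L·h

AUC = 42.0 mg/L·h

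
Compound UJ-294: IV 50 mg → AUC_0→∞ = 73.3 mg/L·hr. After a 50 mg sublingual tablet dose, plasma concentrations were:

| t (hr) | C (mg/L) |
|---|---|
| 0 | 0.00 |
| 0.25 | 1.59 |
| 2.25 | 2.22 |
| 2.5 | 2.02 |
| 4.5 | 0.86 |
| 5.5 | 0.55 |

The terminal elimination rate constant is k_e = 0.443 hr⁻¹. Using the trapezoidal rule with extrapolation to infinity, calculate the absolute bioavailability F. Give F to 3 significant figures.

Trapezoidal AUC_0→5.5 (sublingual tablet):
  [0→0.25]: (0.00+1.59)/2 × 0.25 = 0.19875
  [0.25→2.25]: (1.59+2.22)/2 × 2 = 3.81
  [2.25→2.5]: (2.22+2.02)/2 × 0.25 = 0.53
  [2.5→4.5]: (2.02+0.86)/2 × 2 = 2.88
  [4.5→5.5]: (0.86+0.55)/2 × 1 = 0.705
  Sum = 8.12375 mg/L·hr
Tail: C_last/k_e = 0.55/0.443 = 1.242
AUC_0→∞ (sublingual tablet) = 8.12375 + 1.242 = 9.36575 mg/L·hr
F = (AUC_ev/D_ev)/(AUC_iv/D_iv) = (9.36575/50)/(73.3/50) = 0.187315/1.466 = 0.1278

F = 0.128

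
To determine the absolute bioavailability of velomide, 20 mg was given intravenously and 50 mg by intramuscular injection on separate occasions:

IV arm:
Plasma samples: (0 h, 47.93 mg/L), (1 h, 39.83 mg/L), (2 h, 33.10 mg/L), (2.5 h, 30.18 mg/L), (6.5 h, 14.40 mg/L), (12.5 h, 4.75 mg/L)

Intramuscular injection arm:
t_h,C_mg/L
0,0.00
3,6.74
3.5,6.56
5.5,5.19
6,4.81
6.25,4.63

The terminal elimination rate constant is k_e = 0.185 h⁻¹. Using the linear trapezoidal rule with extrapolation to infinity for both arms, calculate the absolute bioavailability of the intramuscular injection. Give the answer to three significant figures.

Trapezoidal AUC_0→12.5 (IV):
  [0→1]: (47.93+39.83)/2 × 1 = 43.88
  [1→2]: (39.83+33.10)/2 × 1 = 36.465
  [2→2.5]: (33.10+30.18)/2 × 0.5 = 15.82
  [2.5→6.5]: (30.18+14.40)/2 × 4 = 89.16
  [6.5→12.5]: (14.40+4.75)/2 × 6 = 57.45
  Sum = 242.775 mg/L·h
IV tail: 4.75/0.185 = 25.676; AUC_iv,0→∞ = 242.775 + 25.676 = 268.451 mg/L·h
Trapezoidal AUC_0→6.25 (intramuscular injection):
  [0→3]: (0.00+6.74)/2 × 3 = 10.11
  [3→3.5]: (6.74+6.56)/2 × 0.5 = 3.325
  [3.5→5.5]: (6.56+5.19)/2 × 2 = 11.75
  [5.5→6]: (5.19+4.81)/2 × 0.5 = 2.5
  [6→6.25]: (4.81+4.63)/2 × 0.25 = 1.18
  Sum = 28.865 mg/L·h
intramuscular injection tail: 4.63/0.185 = 25.027; AUC_ev,0→∞ = 28.865 + 25.027 = 53.892 mg/L·h
F = (AUC_ev/D_ev)/(AUC_iv/D_iv) = (53.892/50)/(268.451/20) = 1.07784/13.42255 = 0.0803

F = 0.0803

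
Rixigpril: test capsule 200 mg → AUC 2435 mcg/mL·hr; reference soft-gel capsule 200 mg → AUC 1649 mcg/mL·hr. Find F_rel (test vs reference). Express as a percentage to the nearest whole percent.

F_rel = 148%

F_rel = (AUC_test/D_test) / (AUC_ref/D_ref)
      = (2435/200) / (1649/200)
      = 12.175 / 8.245 = 1.4767 = 147.67%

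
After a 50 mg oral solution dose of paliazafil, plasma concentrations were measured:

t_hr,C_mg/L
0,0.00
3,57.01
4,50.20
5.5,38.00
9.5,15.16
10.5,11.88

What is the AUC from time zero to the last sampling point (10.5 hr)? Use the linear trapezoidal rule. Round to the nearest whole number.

AUC = 325 mg/L·hr

Trapezoidal AUC_0→10.5:
  [0→3]: (0.00+57.01)/2 × 3 = 85.515
  [3→4]: (57.01+50.20)/2 × 1 = 53.605
  [4→5.5]: (50.20+38.00)/2 × 1.5 = 66.15
  [5.5→9.5]: (38.00+15.16)/2 × 4 = 106.32
  [9.5→10.5]: (15.16+11.88)/2 × 1 = 13.52
  Sum = 325.11 mg/L·hr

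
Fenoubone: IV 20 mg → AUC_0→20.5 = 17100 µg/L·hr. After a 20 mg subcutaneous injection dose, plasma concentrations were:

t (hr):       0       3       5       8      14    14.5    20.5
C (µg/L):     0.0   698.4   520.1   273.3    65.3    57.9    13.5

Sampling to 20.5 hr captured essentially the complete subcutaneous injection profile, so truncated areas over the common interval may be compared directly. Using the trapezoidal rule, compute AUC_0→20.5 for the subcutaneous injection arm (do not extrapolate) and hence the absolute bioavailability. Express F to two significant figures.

F = 0.28

Trapezoidal AUC_0→20.5 (subcutaneous injection):
  [0→3]: (0.0+698.4)/2 × 3 = 1047.6
  [3→5]: (698.4+520.1)/2 × 2 = 1218.5
  [5→8]: (520.1+273.3)/2 × 3 = 1190.1
  [8→14]: (273.3+65.3)/2 × 6 = 1015.8
  [14→14.5]: (65.3+57.9)/2 × 0.5 = 30.8
  [14.5→20.5]: (57.9+13.5)/2 × 6 = 214.2
  Sum = 4717.0 µg/L·hr
F = (AUC_ev/D_ev)/(AUC_iv/D_iv) = (4717.0/20)/(17100/20) = 235.85/855 = 0.2758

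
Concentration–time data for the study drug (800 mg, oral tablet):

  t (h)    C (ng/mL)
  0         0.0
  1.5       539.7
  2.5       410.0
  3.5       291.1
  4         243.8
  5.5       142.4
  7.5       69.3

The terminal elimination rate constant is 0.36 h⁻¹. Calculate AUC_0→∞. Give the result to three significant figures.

Trapezoidal AUC_0→7.5:
  [0→1.5]: (0.0+539.7)/2 × 1.5 = 404.775
  [1.5→2.5]: (539.7+410.0)/2 × 1 = 474.85
  [2.5→3.5]: (410.0+291.1)/2 × 1 = 350.55
  [3.5→4]: (291.1+243.8)/2 × 0.5 = 133.725
  [4→5.5]: (243.8+142.4)/2 × 1.5 = 289.65
  [5.5→7.5]: (142.4+69.3)/2 × 2 = 211.7
  Sum = 1865.25 ng/mL·h
Extrapolated tail: C_last / k_e = 69.3 / 0.36 = 192.500
AUC_0→∞ = 1865.25 + 192.500 = 2057.75 ng/mL·h

AUC = 2060 ng/mL·h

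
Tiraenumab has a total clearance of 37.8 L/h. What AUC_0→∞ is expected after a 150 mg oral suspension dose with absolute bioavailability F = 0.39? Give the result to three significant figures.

AUC = 1.55 mg/L·h

AUC_0→∞ = F × Dose / CL
        = 0.39 × 150 / 37.8 = 1.54762 mg/L·h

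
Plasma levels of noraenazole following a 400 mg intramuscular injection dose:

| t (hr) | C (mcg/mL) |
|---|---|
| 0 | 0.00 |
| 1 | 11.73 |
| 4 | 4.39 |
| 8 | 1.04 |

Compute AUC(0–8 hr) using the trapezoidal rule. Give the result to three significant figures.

AUC = 40.9 mcg/mL·hr

Trapezoidal AUC_0→8:
  [0→1]: (0.00+11.73)/2 × 1 = 5.865
  [1→4]: (11.73+4.39)/2 × 3 = 24.18
  [4→8]: (4.39+1.04)/2 × 4 = 10.86
  Sum = 40.905 mcg/mL·hr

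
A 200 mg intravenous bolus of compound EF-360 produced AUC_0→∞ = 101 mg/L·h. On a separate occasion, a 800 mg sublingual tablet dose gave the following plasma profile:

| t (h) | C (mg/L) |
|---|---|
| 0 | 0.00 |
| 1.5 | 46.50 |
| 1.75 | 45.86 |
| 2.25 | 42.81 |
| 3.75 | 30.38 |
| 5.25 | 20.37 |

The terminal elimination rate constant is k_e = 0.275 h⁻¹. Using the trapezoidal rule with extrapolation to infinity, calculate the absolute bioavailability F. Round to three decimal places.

F = 0.583

Trapezoidal AUC_0→5.25 (sublingual tablet):
  [0→1.5]: (0.00+46.50)/2 × 1.5 = 34.875
  [1.5→1.75]: (46.50+45.86)/2 × 0.25 = 11.545
  [1.75→2.25]: (45.86+42.81)/2 × 0.5 = 22.1675
  [2.25→3.75]: (42.81+30.38)/2 × 1.5 = 54.8925
  [3.75→5.25]: (30.38+20.37)/2 × 1.5 = 38.0625
  Sum = 161.5425 mg/L·h
Tail: C_last/k_e = 20.37/0.275 = 74.073
AUC_0→∞ (sublingual tablet) = 161.5425 + 74.073 = 235.6155 mg/L·h
F = (AUC_ev/D_ev)/(AUC_iv/D_iv) = (235.6155/800)/(101/200) = 0.294519/0.505 = 0.5832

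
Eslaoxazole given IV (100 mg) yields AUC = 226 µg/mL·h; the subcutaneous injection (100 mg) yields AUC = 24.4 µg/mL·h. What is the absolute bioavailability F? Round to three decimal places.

F = (AUC_ev / D_ev) / (AUC_iv / D_iv)
  = (24.4/100) / (226/100)
  = 0.244 / 2.26 = 0.1080

F = 0.108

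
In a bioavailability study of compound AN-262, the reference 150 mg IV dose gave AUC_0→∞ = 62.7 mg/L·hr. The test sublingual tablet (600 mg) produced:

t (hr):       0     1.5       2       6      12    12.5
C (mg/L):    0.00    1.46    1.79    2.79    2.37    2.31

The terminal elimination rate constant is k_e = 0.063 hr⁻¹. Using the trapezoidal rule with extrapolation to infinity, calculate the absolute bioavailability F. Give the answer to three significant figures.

F = 0.257

Trapezoidal AUC_0→12.5 (sublingual tablet):
  [0→1.5]: (0.00+1.46)/2 × 1.5 = 1.095
  [1.5→2]: (1.46+1.79)/2 × 0.5 = 0.8125
  [2→6]: (1.79+2.79)/2 × 4 = 9.16
  [6→12]: (2.79+2.37)/2 × 6 = 15.48
  [12→12.5]: (2.37+2.31)/2 × 0.5 = 1.17
  Sum = 27.7175 mg/L·hr
Tail: C_last/k_e = 2.31/0.063 = 36.667
AUC_0→∞ (sublingual tablet) = 27.7175 + 36.667 = 64.3845 mg/L·hr
F = (AUC_ev/D_ev)/(AUC_iv/D_iv) = (64.3845/600)/(62.7/150) = 0.1073075/0.418 = 0.2567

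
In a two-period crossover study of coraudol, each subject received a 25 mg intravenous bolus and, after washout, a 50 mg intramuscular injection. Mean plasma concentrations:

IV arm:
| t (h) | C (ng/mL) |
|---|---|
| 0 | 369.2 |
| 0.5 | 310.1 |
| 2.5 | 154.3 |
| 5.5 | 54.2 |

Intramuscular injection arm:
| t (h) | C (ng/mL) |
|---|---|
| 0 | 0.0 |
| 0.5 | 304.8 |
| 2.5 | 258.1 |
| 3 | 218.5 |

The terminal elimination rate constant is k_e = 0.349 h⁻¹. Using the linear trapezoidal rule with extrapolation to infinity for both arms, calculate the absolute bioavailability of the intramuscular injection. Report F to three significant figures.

Trapezoidal AUC_0→5.5 (IV):
  [0→0.5]: (369.2+310.1)/2 × 0.5 = 169.825
  [0.5→2.5]: (310.1+154.3)/2 × 2 = 464.4
  [2.5→5.5]: (154.3+54.2)/2 × 3 = 312.75
  Sum = 946.975 ng/mL·h
IV tail: 54.2/0.349 = 155.301; AUC_iv,0→∞ = 946.975 + 155.301 = 1102.276 ng/mL·h
Trapezoidal AUC_0→3 (intramuscular injection):
  [0→0.5]: (0.0+304.8)/2 × 0.5 = 76.2
  [0.5→2.5]: (304.8+258.1)/2 × 2 = 562.9
  [2.5→3]: (258.1+218.5)/2 × 0.5 = 119.15
  Sum = 758.25 ng/mL·h
intramuscular injection tail: 218.5/0.349 = 626.074; AUC_ev,0→∞ = 758.25 + 626.074 = 1384.324 ng/mL·h
F = (AUC_ev/D_ev)/(AUC_iv/D_iv) = (1384.324/50)/(1102.276/25) = 27.68648/44.09104 = 0.6279

F = 0.628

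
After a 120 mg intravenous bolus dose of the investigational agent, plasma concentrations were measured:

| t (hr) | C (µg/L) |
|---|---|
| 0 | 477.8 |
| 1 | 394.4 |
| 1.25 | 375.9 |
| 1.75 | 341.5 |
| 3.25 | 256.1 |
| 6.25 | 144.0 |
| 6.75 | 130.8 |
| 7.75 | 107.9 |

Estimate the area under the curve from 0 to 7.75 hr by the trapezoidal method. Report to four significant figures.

AUC = 1948 µg/L·hr

Trapezoidal AUC_0→7.75:
  [0→1]: (477.8+394.4)/2 × 1 = 436.1
  [1→1.25]: (394.4+375.9)/2 × 0.25 = 96.2875
  [1.25→1.75]: (375.9+341.5)/2 × 0.5 = 179.35
  [1.75→3.25]: (341.5+256.1)/2 × 1.5 = 448.2
  [3.25→6.25]: (256.1+144.0)/2 × 3 = 600.15
  [6.25→6.75]: (144.0+130.8)/2 × 0.5 = 68.7
  [6.75→7.75]: (130.8+107.9)/2 × 1 = 119.35
  Sum = 1948.1375 µg/L·hr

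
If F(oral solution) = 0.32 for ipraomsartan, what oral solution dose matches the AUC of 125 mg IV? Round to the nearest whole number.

For equal systemic exposure: F × D_ev = D_iv
D_ev = D_iv / F = 125 / 0.32 = 390.625 mg

D_oral = 391 mg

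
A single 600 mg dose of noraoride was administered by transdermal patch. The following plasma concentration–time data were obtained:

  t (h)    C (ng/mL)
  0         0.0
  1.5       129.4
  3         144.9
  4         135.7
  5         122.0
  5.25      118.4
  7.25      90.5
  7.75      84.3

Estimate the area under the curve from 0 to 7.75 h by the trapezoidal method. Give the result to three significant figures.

Trapezoidal AUC_0→7.75:
  [0→1.5]: (0.0+129.4)/2 × 1.5 = 97.05
  [1.5→3]: (129.4+144.9)/2 × 1.5 = 205.725
  [3→4]: (144.9+135.7)/2 × 1 = 140.3
  [4→5]: (135.7+122.0)/2 × 1 = 128.85
  [5→5.25]: (122.0+118.4)/2 × 0.25 = 30.05
  [5.25→7.25]: (118.4+90.5)/2 × 2 = 208.9
  [7.25→7.75]: (90.5+84.3)/2 × 0.5 = 43.7
  Sum = 854.575 ng/mL·h

AUC = 855 ng/mL·h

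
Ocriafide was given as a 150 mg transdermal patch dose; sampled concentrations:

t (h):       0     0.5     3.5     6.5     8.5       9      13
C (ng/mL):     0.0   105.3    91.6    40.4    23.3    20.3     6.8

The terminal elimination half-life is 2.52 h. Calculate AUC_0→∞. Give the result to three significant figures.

AUC = 673 ng/mL·h

Trapezoidal AUC_0→13:
  [0→0.5]: (0.0+105.3)/2 × 0.5 = 26.325
  [0.5→3.5]: (105.3+91.6)/2 × 3 = 295.35
  [3.5→6.5]: (91.6+40.4)/2 × 3 = 198.0
  [6.5→8.5]: (40.4+23.3)/2 × 2 = 63.7
  [8.5→9]: (23.3+20.3)/2 × 0.5 = 10.9
  [9→13]: (20.3+6.8)/2 × 4 = 54.2
  Sum = 648.475 ng/mL·h
k_e = ln2 / t½ = 0.693147 / 2.52 = 0.2751 h^-1
Extrapolated tail: C_last / k_e = 6.8 / 0.2751 = 24.718
AUC_0→∞ = 648.475 + 24.718 = 673.193 ng/mL·h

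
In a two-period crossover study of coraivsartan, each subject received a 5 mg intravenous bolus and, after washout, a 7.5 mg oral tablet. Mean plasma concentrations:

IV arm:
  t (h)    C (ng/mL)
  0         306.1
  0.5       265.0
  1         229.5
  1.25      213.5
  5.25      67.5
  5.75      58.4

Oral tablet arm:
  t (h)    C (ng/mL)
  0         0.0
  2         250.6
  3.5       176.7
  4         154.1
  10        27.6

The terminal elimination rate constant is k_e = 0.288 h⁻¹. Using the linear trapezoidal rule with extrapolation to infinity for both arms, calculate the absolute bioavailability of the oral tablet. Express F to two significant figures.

F = 0.77

Trapezoidal AUC_0→5.75 (IV):
  [0→0.5]: (306.1+265.0)/2 × 0.5 = 142.775
  [0.5→1]: (265.0+229.5)/2 × 0.5 = 123.625
  [1→1.25]: (229.5+213.5)/2 × 0.25 = 55.375
  [1.25→5.25]: (213.5+67.5)/2 × 4 = 562.0
  [5.25→5.75]: (67.5+58.4)/2 × 0.5 = 31.475
  Sum = 915.25 ng/mL·h
IV tail: 58.4/0.288 = 202.778; AUC_iv,0→∞ = 915.25 + 202.778 = 1118.028 ng/mL·h
Trapezoidal AUC_0→10 (oral tablet):
  [0→2]: (0.0+250.6)/2 × 2 = 250.6
  [2→3.5]: (250.6+176.7)/2 × 1.5 = 320.475
  [3.5→4]: (176.7+154.1)/2 × 0.5 = 82.7
  [4→10]: (154.1+27.6)/2 × 6 = 545.1
  Sum = 1198.875 ng/mL·h
oral tablet tail: 27.6/0.288 = 95.833; AUC_ev,0→∞ = 1198.875 + 95.833 = 1294.708 ng/mL·h
F = (AUC_ev/D_ev)/(AUC_iv/D_iv) = (1294.708/7.5)/(1118.028/5) = 172.628/223.6056 = 0.7720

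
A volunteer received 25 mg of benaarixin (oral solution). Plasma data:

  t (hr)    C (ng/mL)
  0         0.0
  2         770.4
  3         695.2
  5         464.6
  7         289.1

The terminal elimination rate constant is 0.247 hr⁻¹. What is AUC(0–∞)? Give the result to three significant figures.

AUC = 4590 ng/mL·hr

Trapezoidal AUC_0→7:
  [0→2]: (0.0+770.4)/2 × 2 = 770.4
  [2→3]: (770.4+695.2)/2 × 1 = 732.8
  [3→5]: (695.2+464.6)/2 × 2 = 1159.8
  [5→7]: (464.6+289.1)/2 × 2 = 753.7
  Sum = 3416.7 ng/mL·hr
Extrapolated tail: C_last / k_e = 289.1 / 0.247 = 1170.445
AUC_0→∞ = 3416.7 + 1170.445 = 4587.145 ng/mL·hr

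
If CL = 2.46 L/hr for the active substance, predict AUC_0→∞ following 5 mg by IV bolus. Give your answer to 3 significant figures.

AUC_0→∞ = Dose_iv / CL
        = 5 / 2.46 = 2.03252 mg/L·hr

AUC = 2.03 mg/L·hr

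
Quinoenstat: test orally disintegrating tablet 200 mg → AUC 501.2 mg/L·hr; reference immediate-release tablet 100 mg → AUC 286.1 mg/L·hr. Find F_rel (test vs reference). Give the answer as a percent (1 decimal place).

F_rel = (AUC_test/D_test) / (AUC_ref/D_ref)
      = (501.2/200) / (286.1/100)
      = 2.506 / 2.861 = 0.8759 = 87.59%

F_rel = 87.6%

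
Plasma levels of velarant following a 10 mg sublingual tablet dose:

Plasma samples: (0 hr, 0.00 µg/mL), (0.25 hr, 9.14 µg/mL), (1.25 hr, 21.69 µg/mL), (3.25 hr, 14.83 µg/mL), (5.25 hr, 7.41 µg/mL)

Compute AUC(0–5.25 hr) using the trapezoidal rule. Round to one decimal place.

Trapezoidal AUC_0→5.25:
  [0→0.25]: (0.00+9.14)/2 × 0.25 = 1.1425
  [0.25→1.25]: (9.14+21.69)/2 × 1 = 15.415
  [1.25→3.25]: (21.69+14.83)/2 × 2 = 36.52
  [3.25→5.25]: (14.83+7.41)/2 × 2 = 22.24
  Sum = 75.3175 µg/mL·hr

AUC = 75.3 µg/mL·hr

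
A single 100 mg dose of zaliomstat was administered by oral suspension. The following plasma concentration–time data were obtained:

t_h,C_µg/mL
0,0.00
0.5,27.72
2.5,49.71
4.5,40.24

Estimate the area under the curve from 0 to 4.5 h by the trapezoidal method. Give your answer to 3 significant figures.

AUC = 174 µg/mL·h

Trapezoidal AUC_0→4.5:
  [0→0.5]: (0.00+27.72)/2 × 0.5 = 6.93
  [0.5→2.5]: (27.72+49.71)/2 × 2 = 77.43
  [2.5→4.5]: (49.71+40.24)/2 × 2 = 89.95
  Sum = 174.31 µg/mL·h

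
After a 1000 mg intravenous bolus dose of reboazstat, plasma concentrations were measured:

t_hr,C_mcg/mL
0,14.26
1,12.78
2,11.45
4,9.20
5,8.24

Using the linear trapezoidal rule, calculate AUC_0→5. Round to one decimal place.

AUC = 55.0 mcg/mL·hr

Trapezoidal AUC_0→5:
  [0→1]: (14.26+12.78)/2 × 1 = 13.52
  [1→2]: (12.78+11.45)/2 × 1 = 12.115
  [2→4]: (11.45+9.20)/2 × 2 = 20.65
  [4→5]: (9.20+8.24)/2 × 1 = 8.72
  Sum = 55.005 mcg/mL·hr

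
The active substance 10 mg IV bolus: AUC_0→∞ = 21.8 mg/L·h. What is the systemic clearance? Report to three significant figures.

CL = 0.459 L/h

CL = Dose_iv / AUC_0→∞
   = 10 / 21.8 = 0.458716 L/h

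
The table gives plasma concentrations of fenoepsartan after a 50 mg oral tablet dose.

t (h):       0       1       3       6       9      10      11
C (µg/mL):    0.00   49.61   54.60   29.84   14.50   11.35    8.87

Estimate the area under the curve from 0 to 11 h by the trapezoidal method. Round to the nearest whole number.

Trapezoidal AUC_0→11:
  [0→1]: (0.00+49.61)/2 × 1 = 24.805
  [1→3]: (49.61+54.60)/2 × 2 = 104.21
  [3→6]: (54.60+29.84)/2 × 3 = 126.66
  [6→9]: (29.84+14.50)/2 × 3 = 66.51
  [9→10]: (14.50+11.35)/2 × 1 = 12.925
  [10→11]: (11.35+8.87)/2 × 1 = 10.11
  Sum = 345.22 µg/mL·h

AUC = 345 µg/mL·h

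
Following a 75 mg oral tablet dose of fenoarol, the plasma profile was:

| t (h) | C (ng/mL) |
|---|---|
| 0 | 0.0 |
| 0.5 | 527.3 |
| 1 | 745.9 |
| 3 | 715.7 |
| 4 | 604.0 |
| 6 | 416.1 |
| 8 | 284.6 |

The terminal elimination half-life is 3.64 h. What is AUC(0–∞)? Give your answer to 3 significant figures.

Trapezoidal AUC_0→8:
  [0→0.5]: (0.0+527.3)/2 × 0.5 = 131.825
  [0.5→1]: (527.3+745.9)/2 × 0.5 = 318.3
  [1→3]: (745.9+715.7)/2 × 2 = 1461.6
  [3→4]: (715.7+604.0)/2 × 1 = 659.85
  [4→6]: (604.0+416.1)/2 × 2 = 1020.1
  [6→8]: (416.1+284.6)/2 × 2 = 700.7
  Sum = 4292.375 ng/mL·h
k_e = ln2 / t½ = 0.693147 / 3.64 = 0.1904 h^-1
Extrapolated tail: C_last / k_e = 284.6 / 0.1904 = 1494.748
AUC_0→∞ = 4292.375 + 1494.748 = 5787.123 ng/mL·h

AUC = 5790 ng/mL·h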